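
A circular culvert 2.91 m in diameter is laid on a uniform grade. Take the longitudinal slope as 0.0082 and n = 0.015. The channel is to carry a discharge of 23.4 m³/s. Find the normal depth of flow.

y_n = 1.83 m

Manning's equation rearranged: A R^(2/3) = nQ / (1·√S) = 0.015 × 23.4 / (√0.0082) = 3.876.
At y = 1.54 m: A R^(2/3) = 2.958 — short.
At y = 2.13 m: A R^(2/3) = 4.766 — over.
At y = 1.83 m: A R^(2/3) = 3.879 — close enough.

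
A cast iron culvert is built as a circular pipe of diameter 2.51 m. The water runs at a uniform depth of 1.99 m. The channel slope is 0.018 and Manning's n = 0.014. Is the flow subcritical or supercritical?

supercritical

For a circular section of diameter D = 2.51 m at depth y = 1.99 m, the central angle is θ = 2 arccos(1 − 2y/D) = 4.393 rad. Then A = (D²/8)(θ − sin θ) = 4.207 m² and P = Dθ/2 = 5.513 m.
Hydraulic radius R = A/P = 4.207/5.513 = 0.7631 m.
V = (1/n) R^(2/3) √S = (1/0.014) × 0.7631^(2/3) × √0.018 = 8.003 m/s. Hydraulic depth D_h = A/T = 4.207/2.035 = 2.068 m.
Froude number Fr = V/√(g·D_h) = 8.003/√(9.81×2.068) = 1.78, which is greater than 1, so the flow is supercritical.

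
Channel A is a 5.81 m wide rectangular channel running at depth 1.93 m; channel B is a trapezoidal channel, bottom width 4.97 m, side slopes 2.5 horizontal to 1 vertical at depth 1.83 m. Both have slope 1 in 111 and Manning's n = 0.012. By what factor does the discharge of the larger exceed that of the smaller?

1.57

Channel A: Flow area A = b·y = 5.81 × 1.93 = 11.21 m². Wetted perimeter P = b + 2y = 5.81 + 2×1.93 = 9.67 m. Hydraulic radius R = A/P = 11.21/9.67 = 1.16 m. Q_A = (1/0.012)·11.21·1.16^(2/3)·√0.009009 = 97.9 m³/s.
Channel B: With bottom width b = 4.97 m and side slope z = 2.5: A = (b + zy)y = (4.97 + 2.5×1.83)×1.83 = 17.47 m²; P = b + 2y√(1+z²) = 4.97 + 2×1.83×2.693 = 14.82 m. Hydraulic radius R = A/P = 17.47/14.82 = 1.178 m. Q_B = (1/0.012)·17.47·1.178^(2/3)·√0.009009 = 154.1 m³/s.
The larger discharge is 154.1 m³/s and the smaller is 97.9 m³/s; the ratio is 1.57.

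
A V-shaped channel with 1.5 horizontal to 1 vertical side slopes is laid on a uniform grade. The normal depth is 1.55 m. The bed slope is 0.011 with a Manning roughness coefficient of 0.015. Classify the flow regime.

For a triangular section with side slope z = 1.5: A = zy² = 1.5×1.55² = 3.604 m²; P = 2y√(1+z²) = 2×1.55×1.803 = 5.589 m.
Hydraulic radius R = A/P = 3.604/5.589 = 0.6448 m.
V = (1/n) R^(2/3) √S = (1/0.015) × 0.6448^(2/3) × √0.011 = 5.219 m/s. Hydraulic depth D_h = A/T = 3.604/4.65 = 0.775 m.
Froude number Fr = V/√(g·D_h) = 5.219/√(9.81×0.775) = 1.89, which is greater than 1, so the flow is supercritical.

supercritical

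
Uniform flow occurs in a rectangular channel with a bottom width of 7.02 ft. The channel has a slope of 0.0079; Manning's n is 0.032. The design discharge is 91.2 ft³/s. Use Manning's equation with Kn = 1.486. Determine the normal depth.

y_n = 2.46 ft

Manning's equation rearranged: A R^(2/3) = nQ / (1.486·√S) = 0.032 × 91.2 / (1.486 × √0.0079) = 22.1.
At y = 1.78 ft: A R^(2/3) = 13.96 — too small.
At y = 3.08 ft: A R^(2/3) = 30.07 — too large.
At y = 2.46 ft: A R^(2/3) = 22.09 — ≈ 22.1.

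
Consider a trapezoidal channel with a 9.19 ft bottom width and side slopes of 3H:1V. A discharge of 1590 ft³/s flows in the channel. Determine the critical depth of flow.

At critical depth, Q² T / (g A³) = 1, i.e. A³/T = Q²/g = 1590²/32.2 = 78510.
Try y = 7.16 ft: A³/T = 203100 — high.
Try y = 4.03 ft: A³/T = 18900 — low.
Try y = 5.72 ft: A³/T = 78690 — ≈ 78510.

y_c = 5.72 ft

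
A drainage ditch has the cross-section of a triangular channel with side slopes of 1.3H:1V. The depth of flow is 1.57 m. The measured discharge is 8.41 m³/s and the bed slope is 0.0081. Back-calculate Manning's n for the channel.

For a triangular section with side slope z = 1.3: A = zy² = 1.3×1.57² = 3.204 m²; P = 2y√(1+z²) = 2×1.57×1.64 = 5.15 m.
Hydraulic radius R = A/P = 3.204/5.15 = 0.6222 m.
Rearranging Manning's equation: n = (1/Q) A R^(2/3) S^(1/2) = (1/8.41) × 3.204 × 0.6222^(2/3) × √0.0081 = 0.025.

n = 0.025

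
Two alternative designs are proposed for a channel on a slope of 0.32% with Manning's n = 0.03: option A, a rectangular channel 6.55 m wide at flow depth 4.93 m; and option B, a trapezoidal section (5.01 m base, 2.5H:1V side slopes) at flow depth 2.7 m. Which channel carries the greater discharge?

channel A

Channel A: Flow area A = b·y = 6.55 × 4.93 = 32.29 m². Wetted perimeter P = b + 2y = 6.55 + 2×4.93 = 16.41 m. Hydraulic radius R = A/P = 32.29/16.41 = 1.968 m. Q_A = (1/0.03)·32.29·1.968^(2/3)·√0.0032 = 95.62 m³/s.
Channel B: With bottom width b = 5.01 m and side slope z = 2.5: A = (b + zy)y = (5.01 + 2.5×2.7)×2.7 = 31.75 m²; P = b + 2y√(1+z²) = 5.01 + 2×2.7×2.693 = 19.55 m. Hydraulic radius R = A/P = 31.75/19.55 = 1.624 m. Q_B = (1/0.03)·31.75·1.624^(2/3)·√0.0032 = 82.73 m³/s.
Q_A = 95.62 m³/s vs Q_B = 82.73 m³/s, so channel A carries more.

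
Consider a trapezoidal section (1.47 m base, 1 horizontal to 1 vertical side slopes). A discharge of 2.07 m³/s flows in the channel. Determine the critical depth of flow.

y_c = 0.518 m

At critical depth, Q² T / (g A³) = 1, i.e. A³/T = Q²/g = 2.07²/9.81 = 0.4368.
Try y = 0.629 m: A³/T = 0.8436 — too large.
Try y = 0.411 m: A³/T = 0.2016 — too small.
Try y = 0.518 m: A³/T = 0.4358 — matches.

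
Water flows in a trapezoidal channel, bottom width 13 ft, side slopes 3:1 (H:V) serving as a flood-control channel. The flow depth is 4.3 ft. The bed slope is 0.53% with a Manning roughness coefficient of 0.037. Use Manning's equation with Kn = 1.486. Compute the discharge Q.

Q = 642 ft³/s

With bottom width b = 13 ft and side slope z = 3: A = (b + zy)y = (13 + 3×4.3)×4.3 = 111.4 ft²; P = b + 2y√(1+z²) = 13 + 2×4.3×3.162 = 40.2 ft.
Hydraulic radius R = A/P = 111.4/40.2 = 2.771 ft.
Manning's equation: Q = (1.486/n) A R^(2/3) S^(1/2) = (1.486/0.037) × 111.4 × 2.771^(2/3) × 0.0053^(1/2) = 642 ft³/s.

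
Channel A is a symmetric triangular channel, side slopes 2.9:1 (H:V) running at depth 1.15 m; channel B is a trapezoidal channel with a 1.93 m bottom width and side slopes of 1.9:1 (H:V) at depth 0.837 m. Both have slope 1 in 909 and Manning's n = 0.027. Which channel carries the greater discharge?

channel A

Channel A: For a triangular section with side slope z = 2.9: A = zy² = 2.9×1.15² = 3.835 m²; P = 2y√(1+z²) = 2×1.15×3.068 = 7.055 m. Hydraulic radius R = A/P = 3.835/7.055 = 0.5436 m. Q_A = (1/0.027)·3.835·0.5436^(2/3)·√0.0011 = 3.138 m³/s.
Channel B: With bottom width b = 1.93 m and side slope z = 1.9: A = (b + zy)y = (1.93 + 1.9×0.837)×0.837 = 2.946 m²; P = b + 2y√(1+z²) = 1.93 + 2×0.837×2.147 = 5.524 m. Hydraulic radius R = A/P = 2.946/5.524 = 0.5334 m. Q_B = (1/0.027)·2.946·0.5334^(2/3)·√0.0011 = 2.381 m³/s.
Q_A = 3.138 m³/s vs Q_B = 2.381 m³/s, so channel A carries more.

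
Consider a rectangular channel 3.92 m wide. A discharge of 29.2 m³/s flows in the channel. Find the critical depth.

For a rectangular channel, critical depth y_c = (q²/g)^(1/3) where q = Q/b = 29.2/3.92 = 7.449 m²/s.
So y_c = (7.449²/9.81)^(1/3) = 1.78 m.

y_c = 1.78 m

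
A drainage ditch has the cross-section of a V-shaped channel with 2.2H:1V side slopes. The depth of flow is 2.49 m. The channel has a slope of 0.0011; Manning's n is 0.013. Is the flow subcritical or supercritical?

subcritical

For a triangular section with side slope z = 2.2: A = zy² = 2.2×2.49² = 13.64 m²; P = 2y√(1+z²) = 2×2.49×2.417 = 12.03 m.
Hydraulic radius R = A/P = 13.64/12.03 = 1.133 m.
V = (1/n) R^(2/3) √S = (1/0.013) × 1.133^(2/3) × √0.0011 = 2.773 m/s. Hydraulic depth D_h = A/T = 13.64/10.96 = 1.245 m.
Froude number Fr = V/√(g·D_h) = 2.773/√(9.81×1.245) = 0.794, which is less than 1, so the flow is subcritical.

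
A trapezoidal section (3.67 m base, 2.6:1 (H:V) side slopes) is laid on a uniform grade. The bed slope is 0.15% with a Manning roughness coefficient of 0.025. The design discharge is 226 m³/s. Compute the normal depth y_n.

Manning's equation rearranged: A R^(2/3) = nQ / (1·√S) = 0.025 × 226 / (√0.0015) = 145.9.
At y = 3.91 m: A R^(2/3) = 89.43 — short.
At y = 5.49 m: A R^(2/3) = 199.2 — over.
At y = 4.82 m: A R^(2/3) = 146.1 — matches.

y_n = 4.82 m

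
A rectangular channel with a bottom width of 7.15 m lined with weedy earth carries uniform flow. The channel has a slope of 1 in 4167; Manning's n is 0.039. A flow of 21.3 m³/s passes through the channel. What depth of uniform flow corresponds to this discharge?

Manning's equation rearranged: A R^(2/3) = nQ / (1·√S) = 0.039 × 21.3 / (√0.00024) = 53.62.
At y = 3.49 m: A R^(2/3) = 36.46 — short.
At y = 5.12 m: A R^(2/3) = 60.13 — over.
At y = 4.68 m: A R^(2/3) = 53.59 — matches.

y_n = 4.68 m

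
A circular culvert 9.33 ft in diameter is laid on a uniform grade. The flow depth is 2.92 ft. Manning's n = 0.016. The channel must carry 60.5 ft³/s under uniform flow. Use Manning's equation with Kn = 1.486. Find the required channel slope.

For a circular section of diameter D = 9.33 ft at depth y = 2.92 ft, the central angle is θ = 2 arccos(1 − 2y/D) = 2.375 rad. Then A = (D²/8)(θ − sin θ) = 18.29 ft² and P = Dθ/2 = 11.08 ft.
Hydraulic radius R = A/P = 18.29/11.08 = 1.651 ft.
From Manning's equation, S = [nQ / (1.486 A R^(2/3))]² = [0.016 × 60.5 / (1.486 × 18.29 × 1.651^(2/3))]² = 0.00065.

S = 0.00065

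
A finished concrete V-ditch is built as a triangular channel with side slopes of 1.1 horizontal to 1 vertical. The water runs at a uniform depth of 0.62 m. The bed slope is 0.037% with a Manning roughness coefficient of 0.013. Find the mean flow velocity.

For a triangular section with side slope z = 1.1: A = zy² = 1.1×0.62² = 0.4228 m²; P = 2y√(1+z²) = 2×0.62×1.487 = 1.843 m.
Hydraulic radius R = A/P = 0.4228/1.843 = 0.2294 m.
From Manning's equation, V = (1/n) R^(2/3) S^(1/2) = (1/0.013) × 0.2294^(2/3) × 0.00037^(1/2) = 0.554 m/s.

V = 0.554 m/s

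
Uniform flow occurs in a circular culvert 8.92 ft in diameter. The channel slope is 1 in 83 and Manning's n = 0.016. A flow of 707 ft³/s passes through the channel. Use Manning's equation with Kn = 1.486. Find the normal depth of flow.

y_n = 5.24 ft

Manning's equation rearranged: A R^(2/3) = nQ / (1.486·√S) = 0.016 × 707 / (1.486 × √0.01205) = 69.35.
At y = 6.69 ft: A R^(2/3) = 97.27 — over.
At y = 4.3 ft: A R^(2/3) = 50.1 — short.
At y = 5.24 ft: A R^(2/3) = 69.36 — ≈ 69.35.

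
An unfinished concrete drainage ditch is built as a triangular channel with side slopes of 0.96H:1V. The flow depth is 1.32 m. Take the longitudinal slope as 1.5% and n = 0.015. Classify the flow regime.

supercritical

For a triangular section with side slope z = 0.96: A = zy² = 0.96×1.32² = 1.673 m²; P = 2y√(1+z²) = 2×1.32×1.386 = 3.66 m.
Hydraulic radius R = A/P = 1.673/3.66 = 0.4571 m.
V = (1/n) R^(2/3) √S = (1/0.015) × 0.4571^(2/3) × √0.015 = 4.845 m/s. Hydraulic depth D_h = A/T = 1.673/2.534 = 0.66 m.
Froude number Fr = V/√(g·D_h) = 4.845/√(9.81×0.66) = 1.9, which is greater than 1, so the flow is supercritical.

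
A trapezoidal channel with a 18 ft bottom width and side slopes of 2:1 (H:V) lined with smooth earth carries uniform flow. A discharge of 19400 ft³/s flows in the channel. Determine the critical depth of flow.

y_c = 18.6 ft

At critical depth, Q² T / (g A³) = 1, i.e. A³/T = Q²/g = 19400²/32.2 = 11690000.
Trying y = 14 ft: A³/T = 3609000 — low.
Trying y = 22.5 ft: A³/T = 26370000 — high.
Trying y = 18.6 ft: A³/T = 11710000 — ≈ 11690000.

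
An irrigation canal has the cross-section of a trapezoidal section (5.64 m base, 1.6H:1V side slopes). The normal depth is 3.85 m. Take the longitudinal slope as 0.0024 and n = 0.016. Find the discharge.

With bottom width b = 5.64 m and side slope z = 1.6: A = (b + zy)y = (5.64 + 1.6×3.85)×3.85 = 45.43 m²; P = b + 2y√(1+z²) = 5.64 + 2×3.85×1.887 = 20.17 m.
Hydraulic radius R = A/P = 45.43/20.17 = 2.253 m.
Manning's equation: Q = (1/n) A R^(2/3) S^(1/2) = (1/0.016) × 45.43 × 2.253^(2/3) × 0.0024^(1/2) = 239 m³/s.

Q = 239 m³/s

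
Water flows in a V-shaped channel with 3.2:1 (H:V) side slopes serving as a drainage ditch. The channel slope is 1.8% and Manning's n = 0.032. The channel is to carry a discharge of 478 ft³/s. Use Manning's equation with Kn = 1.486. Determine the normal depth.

Manning's equation rearranged: A R^(2/3) = nQ / (1.486·√S) = 0.032 × 478 / (1.486 × √0.018) = 76.72.
At y = 3.49 ft: A R^(2/3) = 54.77 — short.
At y = 3.96 ft: A R^(2/3) = 76.71 — close enough.

y_n = 3.96 ft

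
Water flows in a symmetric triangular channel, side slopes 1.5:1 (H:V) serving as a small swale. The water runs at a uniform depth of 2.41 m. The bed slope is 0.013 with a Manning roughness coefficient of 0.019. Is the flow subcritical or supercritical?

supercritical

For a triangular section with side slope z = 1.5: A = zy² = 1.5×2.41² = 8.712 m²; P = 2y√(1+z²) = 2×2.41×1.803 = 8.689 m.
Hydraulic radius R = A/P = 8.712/8.689 = 1.003 m.
V = (1/n) R^(2/3) √S = (1/0.019) × 1.003^(2/3) × √0.013 = 6.011 m/s. Hydraulic depth D_h = A/T = 8.712/7.23 = 1.205 m.
Froude number Fr = V/√(g·D_h) = 6.011/√(9.81×1.205) = 1.75, which is greater than 1, so the flow is supercritical.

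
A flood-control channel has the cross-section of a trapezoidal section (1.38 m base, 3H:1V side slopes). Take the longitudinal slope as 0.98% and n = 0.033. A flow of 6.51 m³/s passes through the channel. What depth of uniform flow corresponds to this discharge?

Manning's equation rearranged: A R^(2/3) = nQ / (1·√S) = 0.033 × 6.51 / (√0.0098) = 2.17.
Trying y = 0.751 m: A R^(2/3) = 1.591 — short.
Trying y = 1.07 m: A R^(2/3) = 3.505 — over.
Trying y = 0.865 m: A R^(2/3) = 2.172 — close enough.

y_n = 0.865 m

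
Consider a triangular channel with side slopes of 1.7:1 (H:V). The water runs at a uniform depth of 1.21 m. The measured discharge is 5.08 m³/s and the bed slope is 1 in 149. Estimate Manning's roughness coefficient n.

For a triangular section with side slope z = 1.7: A = zy² = 1.7×1.21² = 2.489 m²; P = 2y√(1+z²) = 2×1.21×1.972 = 4.773 m.
Hydraulic radius R = A/P = 2.489/4.773 = 0.5215 m.
Rearranging Manning's equation: n = (1/Q) A R^(2/3) S^(1/2) = (1/5.08) × 2.489 × 0.5215^(2/3) × √0.006711 = 0.026.

n = 0.026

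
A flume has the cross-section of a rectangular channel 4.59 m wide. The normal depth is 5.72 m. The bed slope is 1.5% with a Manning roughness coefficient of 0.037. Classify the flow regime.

Flow area A = b·y = 4.59 × 5.72 = 26.25 m². Wetted perimeter P = b + 2y = 4.59 + 2×5.72 = 16.03 m.
Hydraulic radius R = A/P = 26.25/16.03 = 1.638 m.
V = (1/n) R^(2/3) √S = (1/0.037) × 1.638^(2/3) × √0.015 = 4.599 m/s. Hydraulic depth D_h = A/T = 26.25/4.59 = 5.72 m.
Froude number Fr = V/√(g·D_h) = 4.599/√(9.81×5.72) = 0.614, which is less than 1, so the flow is subcritical.

subcritical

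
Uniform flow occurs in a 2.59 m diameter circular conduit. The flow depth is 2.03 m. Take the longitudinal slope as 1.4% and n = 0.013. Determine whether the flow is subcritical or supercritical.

supercritical

For a circular section of diameter D = 2.59 m at depth y = 2.03 m, the central angle is θ = 2 arccos(1 − 2y/D) = 4.349 rad. Then A = (D²/8)(θ − sin θ) = 4.43 m² and P = Dθ/2 = 5.632 m.
Hydraulic radius R = A/P = 4.43/5.632 = 0.7867 m.
V = (1/n) R^(2/3) √S = (1/0.013) × 0.7867^(2/3) × √0.014 = 7.756 m/s. Hydraulic depth D_h = A/T = 4.43/2.132 = 2.077 m.
Froude number Fr = V/√(g·D_h) = 7.756/√(9.81×2.077) = 1.72, which is greater than 1, so the flow is supercritical.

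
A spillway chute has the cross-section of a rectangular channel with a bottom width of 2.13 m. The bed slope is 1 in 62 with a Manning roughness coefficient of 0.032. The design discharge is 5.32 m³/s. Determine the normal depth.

y_n = 0.984 m

Manning's equation rearranged: A R^(2/3) = nQ / (1·√S) = 0.032 × 5.32 / (√0.01613) = 1.34.
Try y = 0.685 m: A R^(2/3) = 0.8142 — too small.
Try y = 1.23 m: A R^(2/3) = 1.803 — too large.
Try y = 0.984 m: A R^(2/3) = 1.34 — ≈ 1.34.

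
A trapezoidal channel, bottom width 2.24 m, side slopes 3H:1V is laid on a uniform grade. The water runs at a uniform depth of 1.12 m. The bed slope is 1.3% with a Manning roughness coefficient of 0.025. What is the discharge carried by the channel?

Q = 22 m³/s

With bottom width b = 2.24 m and side slope z = 3: A = (b + zy)y = (2.24 + 3×1.12)×1.12 = 6.272 m²; P = b + 2y√(1+z²) = 2.24 + 2×1.12×3.162 = 9.324 m.
Hydraulic radius R = A/P = 6.272/9.324 = 0.6727 m.
Manning's equation: Q = (1/n) A R^(2/3) S^(1/2) = (1/0.025) × 6.272 × 0.6727^(2/3) × 0.013^(1/2) = 22 m³/s.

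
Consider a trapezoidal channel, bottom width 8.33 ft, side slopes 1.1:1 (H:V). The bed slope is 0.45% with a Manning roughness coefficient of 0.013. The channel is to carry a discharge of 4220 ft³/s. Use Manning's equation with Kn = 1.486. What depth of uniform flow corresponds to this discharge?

Manning's equation rearranged: A R^(2/3) = nQ / (1.486·√S) = 0.013 × 4220 / (1.486 × √0.0045) = 550.3.
Try y = 7.84 ft: A R^(2/3) = 346.1 — short.
Try y = 11.2 ft: A R^(2/3) = 725.5 — over.
Try y = 9.82 ft: A R^(2/3) = 549.8 — matches.

y_n = 9.82 ft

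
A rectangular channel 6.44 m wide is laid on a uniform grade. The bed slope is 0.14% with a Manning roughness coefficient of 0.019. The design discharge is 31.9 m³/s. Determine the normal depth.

y_n = 2.13 m

Manning's equation rearranged: A R^(2/3) = nQ / (1·√S) = 0.019 × 31.9 / (√0.0014) = 16.2.
Try y = 1.87 m: A R^(2/3) = 13.47 — too small.
Try y = 2.69 m: A R^(2/3) = 22.35 — too large.
Try y = 2.13 m: A R^(2/3) = 16.19 — ≈ 16.2.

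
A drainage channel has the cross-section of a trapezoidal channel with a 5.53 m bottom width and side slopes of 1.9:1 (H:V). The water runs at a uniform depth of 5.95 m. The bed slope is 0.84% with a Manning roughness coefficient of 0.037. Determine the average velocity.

V = 5.4 m/s

With bottom width b = 5.53 m and side slope z = 1.9: A = (b + zy)y = (5.53 + 1.9×5.95)×5.95 = 100.2 m²; P = b + 2y√(1+z²) = 5.53 + 2×5.95×2.147 = 31.08 m.
Hydraulic radius R = A/P = 100.2/31.08 = 3.223 m.
From Manning's equation, V = (1/n) R^(2/3) S^(1/2) = (1/0.037) × 3.223^(2/3) × 0.0084^(1/2) = 5.4 m/s.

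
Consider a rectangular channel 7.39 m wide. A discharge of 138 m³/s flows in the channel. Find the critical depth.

For a rectangular channel, critical depth y_c = (q²/g)^(1/3) where q = Q/b = 138/7.39 = 18.67 m²/s.
So y_c = (18.67²/9.81)^(1/3) = 3.29 m.

y_c = 3.29 m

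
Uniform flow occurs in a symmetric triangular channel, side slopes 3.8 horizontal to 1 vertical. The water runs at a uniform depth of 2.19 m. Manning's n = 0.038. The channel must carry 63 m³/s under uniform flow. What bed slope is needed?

For a triangular section with side slope z = 3.8: A = zy² = 3.8×2.19² = 18.23 m²; P = 2y√(1+z²) = 2×2.19×3.929 = 17.21 m.
Hydraulic radius R = A/P = 18.23/17.21 = 1.059 m.
From Manning's equation, S = [nQ / (1 A R^(2/3))]² = [0.038 × 63 / (1 × 18.23 × 1.059^(2/3))]² = 0.016.

S = 0.016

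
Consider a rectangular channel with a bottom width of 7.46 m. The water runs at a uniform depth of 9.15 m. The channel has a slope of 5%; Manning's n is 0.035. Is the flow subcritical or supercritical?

supercritical

Flow area A = b·y = 7.46 × 9.15 = 68.26 m². Wetted perimeter P = b + 2y = 7.46 + 2×9.15 = 25.76 m.
Hydraulic radius R = A/P = 68.26/25.76 = 2.65 m.
V = (1/n) R^(2/3) √S = (1/0.035) × 2.65^(2/3) × √0.05 = 12.23 m/s. Hydraulic depth D_h = A/T = 68.26/7.46 = 9.15 m.
Froude number Fr = V/√(g·D_h) = 12.23/√(9.81×9.15) = 1.29, which is greater than 1, so the flow is supercritical.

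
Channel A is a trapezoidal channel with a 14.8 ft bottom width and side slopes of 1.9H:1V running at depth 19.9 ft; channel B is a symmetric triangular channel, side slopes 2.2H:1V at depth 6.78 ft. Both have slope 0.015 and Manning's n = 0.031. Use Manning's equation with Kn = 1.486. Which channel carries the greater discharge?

Channel A: With bottom width b = 14.8 ft and side slope z = 1.9: A = (b + zy)y = (14.8 + 1.9×19.9)×19.9 = 1047 ft²; P = b + 2y√(1+z²) = 14.8 + 2×19.9×2.147 = 100.3 ft. Hydraulic radius R = A/P = 1047/100.3 = 10.44 ft. Q_A = (1.486/0.031)·1047·10.44^(2/3)·√0.015 = 29370 ft³/s.
Channel B: For a triangular section with side slope z = 2.2: A = zy² = 2.2×6.78² = 101.1 ft²; P = 2y√(1+z²) = 2×6.78×2.417 = 32.77 ft. Hydraulic radius R = A/P = 101.1/32.77 = 3.086 ft. Q_B = (1.486/0.031)·101.1·3.086^(2/3)·√0.015 = 1259 ft³/s.
Q_A = 29370 ft³/s vs Q_B = 1259 ft³/s, so channel A carries more.

channel A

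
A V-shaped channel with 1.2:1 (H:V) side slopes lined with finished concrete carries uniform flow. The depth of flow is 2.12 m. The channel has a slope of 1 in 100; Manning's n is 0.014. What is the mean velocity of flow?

V = 6.23 m/s

For a triangular section with side slope z = 1.2: A = zy² = 1.2×2.12² = 5.393 m²; P = 2y√(1+z²) = 2×2.12×1.562 = 6.623 m.
Hydraulic radius R = A/P = 5.393/6.623 = 0.8143 m.
From Manning's equation, V = (1/n) R^(2/3) S^(1/2) = (1/0.014) × 0.8143^(2/3) × 0.01^(1/2) = 6.23 m/s.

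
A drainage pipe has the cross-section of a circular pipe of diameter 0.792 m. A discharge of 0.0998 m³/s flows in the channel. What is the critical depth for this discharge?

At critical depth, Q² T / (g A³) = 1, i.e. A³/T = Q²/g = 0.0998²/9.81 = 0.001015.
Try y = 0.155 m: A³/T = 0.0005003 — low.
Try y = 0.213 m: A³/T = 0.001731 — high.
Try y = 0.186 m: A³/T = 0.001021 — matches.

y_c = 0.186 m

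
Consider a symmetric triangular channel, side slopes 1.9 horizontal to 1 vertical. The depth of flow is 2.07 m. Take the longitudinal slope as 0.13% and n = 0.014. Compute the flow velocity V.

For a triangular section with side slope z = 1.9: A = zy² = 1.9×2.07² = 8.141 m²; P = 2y√(1+z²) = 2×2.07×2.147 = 8.889 m.
Hydraulic radius R = A/P = 8.141/8.889 = 0.9159 m.
From Manning's equation, V = (1/n) R^(2/3) S^(1/2) = (1/0.014) × 0.9159^(2/3) × 0.0013^(1/2) = 2.43 m/s.

V = 2.43 m/s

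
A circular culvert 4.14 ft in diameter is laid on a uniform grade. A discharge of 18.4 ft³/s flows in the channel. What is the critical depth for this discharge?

At critical depth, Q² T / (g A³) = 1, i.e. A³/T = Q²/g = 18.4²/32.2 = 10.51.
At y = 0.88 ft: A³/T = 2.698 — short.
At y = 1.42 ft: A³/T = 17.34 — over.
At y = 1.25 ft: A³/T = 10.59 — matches.

y_c = 1.25 ft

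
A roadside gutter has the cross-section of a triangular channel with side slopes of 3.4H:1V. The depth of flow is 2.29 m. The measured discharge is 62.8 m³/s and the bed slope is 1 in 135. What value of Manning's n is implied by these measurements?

For a triangular section with side slope z = 3.4: A = zy² = 3.4×2.29² = 17.83 m²; P = 2y√(1+z²) = 2×2.29×3.544 = 16.23 m.
Hydraulic radius R = A/P = 17.83/16.23 = 1.098 m.
Rearranging Manning's equation: n = (1/Q) A R^(2/3) S^(1/2) = (1/62.8) × 17.83 × 1.098^(2/3) × √0.007407 = 0.026.

n = 0.026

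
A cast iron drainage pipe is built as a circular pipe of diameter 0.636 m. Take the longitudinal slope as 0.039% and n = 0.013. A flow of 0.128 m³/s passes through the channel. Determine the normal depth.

Manning's equation rearranged: A R^(2/3) = nQ / (1·√S) = 0.013 × 0.128 / (√0.00039) = 0.08426.
At y = 0.387 m: A R^(2/3) = 0.064 — low.
At y = 0.541 m: A R^(2/3) = 0.09613 — high.
At y = 0.473 m: A R^(2/3) = 0.08419 — close enough.

y_n = 0.473 m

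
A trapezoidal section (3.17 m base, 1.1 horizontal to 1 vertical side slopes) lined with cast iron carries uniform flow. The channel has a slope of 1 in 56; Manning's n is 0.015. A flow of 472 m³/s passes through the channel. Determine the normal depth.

Manning's equation rearranged: A R^(2/3) = nQ / (1·√S) = 0.015 × 472 / (√0.01786) = 52.98.
Trying y = 2.98 m: A R^(2/3) = 26.26 — low.
Trying y = 4.62 m: A R^(2/3) = 65.56 — high.
Trying y = 4.18 m: A R^(2/3) = 52.94 — matches.

y_n = 4.18 m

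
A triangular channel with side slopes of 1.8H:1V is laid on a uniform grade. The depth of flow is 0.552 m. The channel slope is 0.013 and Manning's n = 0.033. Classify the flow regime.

For a triangular section with side slope z = 1.8: A = zy² = 1.8×0.552² = 0.5485 m²; P = 2y√(1+z²) = 2×0.552×2.059 = 2.273 m.
Hydraulic radius R = A/P = 0.5485/2.273 = 0.2413 m.
V = (1/n) R^(2/3) √S = (1/0.033) × 0.2413^(2/3) × √0.013 = 1.339 m/s. Hydraulic depth D_h = A/T = 0.5485/1.987 = 0.276 m.
Froude number Fr = V/√(g·D_h) = 1.339/√(9.81×0.276) = 0.814, which is less than 1, so the flow is subcritical.

subcritical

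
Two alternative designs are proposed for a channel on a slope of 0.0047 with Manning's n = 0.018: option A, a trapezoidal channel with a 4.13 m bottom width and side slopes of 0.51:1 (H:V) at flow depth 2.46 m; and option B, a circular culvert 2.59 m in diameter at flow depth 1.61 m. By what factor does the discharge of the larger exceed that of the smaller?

5.85

Channel A: With bottom width b = 4.13 m and side slope z = 0.51: A = (b + zy)y = (4.13 + 0.51×2.46)×2.46 = 13.25 m²; P = b + 2y√(1+z²) = 4.13 + 2×2.46×1.123 = 9.653 m. Hydraulic radius R = A/P = 13.25/9.653 = 1.372 m. Q_A = (1/0.018)·13.25·1.372^(2/3)·√0.0047 = 62.3 m³/s.
Channel B: For a circular section of diameter D = 2.59 m at depth y = 1.61 m, the central angle is θ = 2 arccos(1 − 2y/D) = 3.633 rad. Then A = (D²/8)(θ − sin θ) = 3.442 m² and P = Dθ/2 = 4.705 m. Hydraulic radius R = A/P = 3.442/4.705 = 0.7316 m. Q_B = (1/0.018)·3.442·0.7316^(2/3)·√0.0047 = 10.64 m³/s.
The larger discharge is 62.3 m³/s and the smaller is 10.64 m³/s; the ratio is 5.85.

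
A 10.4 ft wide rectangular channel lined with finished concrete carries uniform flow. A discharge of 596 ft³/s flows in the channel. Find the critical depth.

y_c = 4.67 ft

For a rectangular channel, critical depth y_c = (q²/g)^(1/3) where q = Q/b = 596/10.4 = 57.31 ft²/s.
So y_c = (57.31²/32.2)^(1/3) = 4.67 ft.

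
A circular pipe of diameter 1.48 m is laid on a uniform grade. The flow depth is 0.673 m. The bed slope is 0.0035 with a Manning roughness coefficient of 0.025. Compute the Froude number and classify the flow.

For a circular section of diameter D = 1.48 m at depth y = 0.673 m, the central angle is θ = 2 arccos(1 − 2y/D) = 2.96 rad. Then A = (D²/8)(θ − sin θ) = 0.7611 m² and P = Dθ/2 = 2.191 m.
Hydraulic radius R = A/P = 0.7611/2.191 = 0.3475 m.
V = (1/n) R^(2/3) √S = (1/0.025) × 0.3475^(2/3) × √0.0035 = 1.17 m/s. Hydraulic depth D_h = A/T = 0.7611/1.474 = 0.5164 m.
Froude number Fr = V/√(g·D_h) = 1.17/√(9.81×0.5164) = 0.52, which is less than 1, so the flow is subcritical.

subcritical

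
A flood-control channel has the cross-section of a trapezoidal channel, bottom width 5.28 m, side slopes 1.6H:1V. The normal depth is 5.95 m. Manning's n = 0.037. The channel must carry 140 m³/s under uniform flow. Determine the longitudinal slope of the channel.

S = 0.000741

With bottom width b = 5.28 m and side slope z = 1.6: A = (b + zy)y = (5.28 + 1.6×5.95)×5.95 = 88.06 m²; P = b + 2y√(1+z²) = 5.28 + 2×5.95×1.887 = 27.73 m.
Hydraulic radius R = A/P = 88.06/27.73 = 3.175 m.
From Manning's equation, S = [nQ / (1 A R^(2/3))]² = [0.037 × 140 / (1 × 88.06 × 3.175^(2/3))]² = 0.000741.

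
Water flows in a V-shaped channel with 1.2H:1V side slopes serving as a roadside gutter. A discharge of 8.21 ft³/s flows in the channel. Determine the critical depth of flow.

At critical depth, Q² T / (g A³) = 1, i.e. A³/T = Q²/g = 8.21²/32.2 = 2.093.
Trying y = 0.863 ft: A³/T = 0.3447 — low.
Trying y = 1.34 ft: A³/T = 3.111 — high.
Trying y = 1.24 ft: A³/T = 2.111 — matches.

y_c = 1.24 ft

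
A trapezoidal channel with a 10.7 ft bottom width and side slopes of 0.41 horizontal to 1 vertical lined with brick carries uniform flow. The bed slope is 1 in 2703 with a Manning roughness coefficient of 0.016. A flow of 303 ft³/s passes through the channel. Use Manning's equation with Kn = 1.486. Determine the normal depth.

y_n = 5.86 ft

Manning's equation rearranged: A R^(2/3) = nQ / (1.486·√S) = 0.016 × 303 / (1.486 × √0.00037) = 169.6.
Trying y = 7.4 ft: A R^(2/3) = 247.8 — too large.
Trying y = 5.86 ft: A R^(2/3) = 169.7 — ≈ 169.6.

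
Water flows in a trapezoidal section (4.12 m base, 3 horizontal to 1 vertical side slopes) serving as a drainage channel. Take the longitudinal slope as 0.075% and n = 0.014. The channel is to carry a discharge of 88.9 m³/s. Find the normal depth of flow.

y_n = 2.73 m

Manning's equation rearranged: A R^(2/3) = nQ / (1·√S) = 0.014 × 88.9 / (√0.00075) = 45.45.
Try y = 3.34 m: A R^(2/3) = 71.71 — high.
Try y = 1.94 m: A R^(2/3) = 21.49 — low.
Try y = 2.73 m: A R^(2/3) = 45.42 — matches.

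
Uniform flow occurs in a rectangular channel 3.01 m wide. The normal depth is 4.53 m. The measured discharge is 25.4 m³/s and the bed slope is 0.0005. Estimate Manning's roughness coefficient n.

Flow area A = b·y = 3.01 × 4.53 = 13.64 m². Wetted perimeter P = b + 2y = 3.01 + 2×4.53 = 12.07 m.
Hydraulic radius R = A/P = 13.64/12.07 = 1.13 m.
Rearranging Manning's equation: n = (1/Q) A R^(2/3) S^(1/2) = (1/25.4) × 13.64 × 1.13^(2/3) × √0.0005 = 0.013.

n = 0.013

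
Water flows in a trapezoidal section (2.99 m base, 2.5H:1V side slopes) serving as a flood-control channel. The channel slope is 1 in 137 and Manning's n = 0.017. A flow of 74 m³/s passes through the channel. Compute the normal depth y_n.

Manning's equation rearranged: A R^(2/3) = nQ / (1·√S) = 0.017 × 74 / (√0.007299) = 14.72.
Try y = 1.46 m: A R^(2/3) = 8.992 — low.
Try y = 1.84 m: A R^(2/3) = 14.73 — ≈ 14.72.

y_n = 1.84 m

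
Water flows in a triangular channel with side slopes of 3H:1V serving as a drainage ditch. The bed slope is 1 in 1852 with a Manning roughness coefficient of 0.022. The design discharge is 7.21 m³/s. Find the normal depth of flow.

Manning's equation rearranged: A R^(2/3) = nQ / (1·√S) = 0.022 × 7.21 / (√0.00054) = 6.826.
Trying y = 1.26 m: A R^(2/3) = 3.379 — too small.
Trying y = 1.81 m: A R^(2/3) = 8.878 — too large.
Trying y = 1.64 m: A R^(2/3) = 6.825 — matches.

y_n = 1.64 m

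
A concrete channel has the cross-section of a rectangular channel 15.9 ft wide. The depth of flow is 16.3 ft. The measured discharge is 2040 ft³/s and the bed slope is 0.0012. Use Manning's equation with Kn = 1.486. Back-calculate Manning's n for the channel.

Flow area A = b·y = 15.9 × 16.3 = 259.2 ft². Wetted perimeter P = b + 2y = 15.9 + 2×16.3 = 48.5 ft.
Hydraulic radius R = A/P = 259.2/48.5 = 5.344 ft.
Rearranging Manning's equation: n = (1.486/Q) A R^(2/3) S^(1/2) = (1.486/2040) × 259.2 × 5.344^(2/3) × √0.0012 = 0.02.

n = 0.02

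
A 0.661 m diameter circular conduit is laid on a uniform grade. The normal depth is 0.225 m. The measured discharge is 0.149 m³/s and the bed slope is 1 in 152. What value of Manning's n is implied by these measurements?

n = 0.014

For a circular section of diameter D = 0.661 m at depth y = 0.225 m, the central angle is θ = 2 arccos(1 − 2y/D) = 2.492 rad. Then A = (D²/8)(θ − sin θ) = 0.103 m² and P = Dθ/2 = 0.8235 m.
Hydraulic radius R = A/P = 0.103/0.8235 = 0.1251 m.
Rearranging Manning's equation: n = (1/Q) A R^(2/3) S^(1/2) = (1/0.149) × 0.103 × 0.1251^(2/3) × √0.006579 = 0.014.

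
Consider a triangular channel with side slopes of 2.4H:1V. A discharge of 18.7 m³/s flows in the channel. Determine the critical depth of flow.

At critical depth, Q² T / (g A³) = 1, i.e. A³/T = Q²/g = 18.7²/9.81 = 35.65.
Trying y = 2.1 m: A³/T = 117.6 — over.
Trying y = 1.47 m: A³/T = 19.77 — short.
Trying y = 1.65 m: A³/T = 35.22 — matches.

y_c = 1.65 m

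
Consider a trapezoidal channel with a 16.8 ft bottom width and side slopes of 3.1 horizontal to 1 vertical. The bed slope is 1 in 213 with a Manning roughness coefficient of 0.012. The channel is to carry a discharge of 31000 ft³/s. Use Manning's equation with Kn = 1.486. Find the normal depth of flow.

Manning's equation rearranged: A R^(2/3) = nQ / (1.486·√S) = 0.012 × 31000 / (1.486 × √0.004695) = 3654.
At y = 10 ft: A R^(2/3) = 1549 — short.
At y = 15.9 ft: A R^(2/3) = 4455 — over.
At y = 14.6 ft: A R^(2/3) = 3653 — close enough.

y_n = 14.6 ft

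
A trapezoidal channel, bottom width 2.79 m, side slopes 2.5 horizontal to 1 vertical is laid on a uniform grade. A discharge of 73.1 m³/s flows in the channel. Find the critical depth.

At critical depth, Q² T / (g A³) = 1, i.e. A³/T = Q²/g = 73.1²/9.81 = 544.7.
Try y = 1.74 m: A³/T = 166.9 — short.
Try y = 2.93 m: A³/T = 1493 — over.
Try y = 2.31 m: A³/T = 540.1 — close enough.

y_c = 2.31 m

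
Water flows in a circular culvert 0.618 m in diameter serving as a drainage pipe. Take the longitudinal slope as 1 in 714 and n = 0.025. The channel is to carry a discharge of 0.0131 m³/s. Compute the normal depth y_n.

Manning's equation rearranged: A R^(2/3) = nQ / (1·√S) = 0.025 × 0.0131 / (√0.001401) = 0.008751.
At y = 0.104 m: A R^(2/3) = 0.005319 — too small.
At y = 0.161 m: A R^(2/3) = 0.01284 — too large.
At y = 0.133 m: A R^(2/3) = 0.00877 — ≈ 0.008751.

y_n = 0.133 m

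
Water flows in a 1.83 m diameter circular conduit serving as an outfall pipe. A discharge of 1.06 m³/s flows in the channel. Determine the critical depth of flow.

y_c = 0.493 m

At critical depth, Q² T / (g A³) = 1, i.e. A³/T = Q²/g = 1.06²/9.81 = 0.1145.
Trying y = 0.55 m: A³/T = 0.1755 — high.
Trying y = 0.493 m: A³/T = 0.1148 — ≈ 0.1145.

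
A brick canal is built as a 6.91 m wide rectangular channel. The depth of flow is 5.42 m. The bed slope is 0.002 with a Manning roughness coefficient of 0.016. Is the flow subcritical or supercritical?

Flow area A = b·y = 6.91 × 5.42 = 37.45 m². Wetted perimeter P = b + 2y = 6.91 + 2×5.42 = 17.75 m.
Hydraulic radius R = A/P = 37.45/17.75 = 2.11 m.
V = (1/n) R^(2/3) √S = (1/0.016) × 2.11^(2/3) × √0.002 = 4.598 m/s. Hydraulic depth D_h = A/T = 37.45/6.91 = 5.42 m.
Froude number Fr = V/√(g·D_h) = 4.598/√(9.81×5.42) = 0.631, which is less than 1, so the flow is subcritical.

subcritical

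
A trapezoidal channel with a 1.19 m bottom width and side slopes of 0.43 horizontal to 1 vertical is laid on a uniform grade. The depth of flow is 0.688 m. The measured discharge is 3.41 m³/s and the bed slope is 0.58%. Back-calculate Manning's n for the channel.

With bottom width b = 1.19 m and side slope z = 0.43: A = (b + zy)y = (1.19 + 0.43×0.688)×0.688 = 1.022 m²; P = b + 2y√(1+z²) = 1.19 + 2×0.688×1.089 = 2.688 m.
Hydraulic radius R = A/P = 1.022/2.688 = 0.3803 m.
Rearranging Manning's equation: n = (1/Q) A R^(2/3) S^(1/2) = (1/3.41) × 1.022 × 0.3803^(2/3) × √0.0058 = 0.012.

n = 0.012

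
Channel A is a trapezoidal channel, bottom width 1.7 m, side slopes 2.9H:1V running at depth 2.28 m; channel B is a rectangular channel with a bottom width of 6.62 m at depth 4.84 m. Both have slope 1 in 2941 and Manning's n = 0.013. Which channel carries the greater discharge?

channel B

Channel A: With bottom width b = 1.7 m and side slope z = 2.9: A = (b + zy)y = (1.7 + 2.9×2.28)×2.28 = 18.95 m²; P = b + 2y√(1+z²) = 1.7 + 2×2.28×3.068 = 15.69 m. Hydraulic radius R = A/P = 18.95/15.69 = 1.208 m. Q_A = (1/0.013)·18.95·1.208^(2/3)·√0.00034 = 30.49 m³/s.
Channel B: Flow area A = b·y = 6.62 × 4.84 = 32.04 m². Wetted perimeter P = b + 2y = 6.62 + 2×4.84 = 16.3 m. Hydraulic radius R = A/P = 32.04/16.3 = 1.966 m. Q_B = (1/0.013)·32.04·1.966^(2/3)·√0.00034 = 71.32 m³/s.
Q_A = 30.49 m³/s vs Q_B = 71.32 m³/s, so channel B carries more.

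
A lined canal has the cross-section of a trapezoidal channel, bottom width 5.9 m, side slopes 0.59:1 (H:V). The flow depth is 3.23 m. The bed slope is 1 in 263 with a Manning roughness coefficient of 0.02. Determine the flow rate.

Q = 118 m³/s

With bottom width b = 5.9 m and side slope z = 0.59: A = (b + zy)y = (5.9 + 0.59×3.23)×3.23 = 25.21 m²; P = b + 2y√(1+z²) = 5.9 + 2×3.23×1.161 = 13.4 m.
Hydraulic radius R = A/P = 25.21/13.4 = 1.881 m.
Manning's equation: Q = (1/n) A R^(2/3) S^(1/2) = (1/0.02) × 25.21 × 1.881^(2/3) × 0.003802^(1/2) = 118 m³/s.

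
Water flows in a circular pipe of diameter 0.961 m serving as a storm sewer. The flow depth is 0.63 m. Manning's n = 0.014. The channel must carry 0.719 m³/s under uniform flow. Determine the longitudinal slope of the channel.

S = 0.0022

For a circular section of diameter D = 0.961 m at depth y = 0.63 m, the central angle is θ = 2 arccos(1 − 2y/D) = 3.774 rad. Then A = (D²/8)(θ − sin θ) = 0.504 m² and P = Dθ/2 = 1.814 m.
Hydraulic radius R = A/P = 0.504/1.814 = 0.2779 m.
From Manning's equation, S = [nQ / (1 A R^(2/3))]² = [0.014 × 0.719 / (1 × 0.504 × 0.2779^(2/3))]² = 0.0022.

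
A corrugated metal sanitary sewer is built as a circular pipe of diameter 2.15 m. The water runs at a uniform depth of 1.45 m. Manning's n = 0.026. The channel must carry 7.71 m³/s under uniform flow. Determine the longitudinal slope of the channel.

S = 0.011

For a circular section of diameter D = 2.15 m at depth y = 1.45 m, the central angle is θ = 2 arccos(1 − 2y/D) = 3.854 rad. Then A = (D²/8)(θ − sin θ) = 2.605 m² and P = Dθ/2 = 4.143 m.
Hydraulic radius R = A/P = 2.605/4.143 = 0.6287 m.
From Manning's equation, S = [nQ / (1 A R^(2/3))]² = [0.026 × 7.71 / (1 × 2.605 × 0.6287^(2/3))]² = 0.011.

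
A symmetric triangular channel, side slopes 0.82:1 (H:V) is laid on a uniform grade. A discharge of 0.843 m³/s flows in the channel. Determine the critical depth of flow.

y_c = 0.736 m

At critical depth, Q² T / (g A³) = 1, i.e. A³/T = Q²/g = 0.843²/9.81 = 0.07244.
Trying y = 0.608 m: A³/T = 0.02793 — low.
Trying y = 0.797 m: A³/T = 0.1081 — high.
Trying y = 0.736 m: A³/T = 0.07261 — close enough.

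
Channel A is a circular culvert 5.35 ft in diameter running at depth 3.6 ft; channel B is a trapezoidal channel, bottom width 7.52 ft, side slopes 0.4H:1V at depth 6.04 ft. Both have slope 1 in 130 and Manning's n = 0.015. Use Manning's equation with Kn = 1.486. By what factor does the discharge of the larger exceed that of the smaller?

Channel A: For a circular section of diameter D = 5.35 ft at depth y = 3.6 ft, the central angle is θ = 2 arccos(1 − 2y/D) = 3.848 rad. Then A = (D²/8)(θ − sin θ) = 16.09 ft² and P = Dθ/2 = 10.29 ft. Hydraulic radius R = A/P = 16.09/10.29 = 1.563 ft. Q_A = (1.486/0.015)·16.09·1.563^(2/3)·√0.007692 = 188.3 ft³/s.
Channel B: With bottom width b = 7.52 ft and side slope z = 0.4: A = (b + zy)y = (7.52 + 0.4×6.04)×6.04 = 60.01 ft²; P = b + 2y√(1+z²) = 7.52 + 2×6.04×1.077 = 20.53 ft. Hydraulic radius R = A/P = 60.01/20.53 = 2.923 ft. Q_B = (1.486/0.015)·60.01·2.923^(2/3)·√0.007692 = 1066 ft³/s.
The larger discharge is 1066 ft³/s and the smaller is 188.3 ft³/s; the ratio is 5.66.

5.66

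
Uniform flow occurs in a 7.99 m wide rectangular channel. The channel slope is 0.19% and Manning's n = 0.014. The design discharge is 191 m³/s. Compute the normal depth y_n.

y_n = 4.62 m

Manning's equation rearranged: A R^(2/3) = nQ / (1·√S) = 0.014 × 191 / (√0.0019) = 61.35.
At y = 5.63 m: A R^(2/3) = 79.21 — over.
At y = 4.02 m: A R^(2/3) = 51.05 — short.
At y = 4.62 m: A R^(2/3) = 61.35 — ≈ 61.35.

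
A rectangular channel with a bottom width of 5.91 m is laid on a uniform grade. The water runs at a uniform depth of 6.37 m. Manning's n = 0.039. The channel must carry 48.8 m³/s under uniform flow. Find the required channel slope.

S = 0.001

Flow area A = b·y = 5.91 × 6.37 = 37.65 m². Wetted perimeter P = b + 2y = 5.91 + 2×6.37 = 18.65 m.
Hydraulic radius R = A/P = 37.65/18.65 = 2.019 m.
From Manning's equation, S = [nQ / (1 A R^(2/3))]² = [0.039 × 48.8 / (1 × 37.65 × 2.019^(2/3))]² = 0.001.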